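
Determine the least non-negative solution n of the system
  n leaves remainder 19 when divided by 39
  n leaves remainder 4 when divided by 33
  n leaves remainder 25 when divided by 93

gcd(39, 33) = 3 and 3 | (4 − 19), so the pair is consistent; merging gives n ≡ 136 (mod 429), where 429 = lcm(39, 33).
gcd(429, 93) = 3 and 3 | (25 − 136), so the pair is consistent; merging gives n ≡ 7000 (mod 13299), where 13299 = lcm(429, 93).
The solution is unique modulo lcm(39, 33, 93) = 13299.

7000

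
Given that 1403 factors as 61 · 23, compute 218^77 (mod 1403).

Mod 61: 218 ≡ 35; by Fermat, exponent reduces to 77 mod 60 = 17; 35^17 ≡ 6 (mod 61).
Mod 23: 218 ≡ 11; by Fermat, exponent reduces to 77 mod 22 = 11; 11^11 ≡ 22 (mod 23).
Combine by CRT: x ≡ 6 (mod 61), x ≡ 22 (mod 23) ⇒ x ≡ 1287 (mod 1403).

1287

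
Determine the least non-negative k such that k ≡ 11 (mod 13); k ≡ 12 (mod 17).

63

From k ≡ 11 (mod 13) write k = 11 + 13t. Substituting into k ≡ 12 (mod 17) gives 13t ≡ 1 (mod 17), and since 13⁻¹ ≡ 4 (mod 17), t ≡ 4. Hence k ≡ 11 + 13·4 = 63 (mod 221).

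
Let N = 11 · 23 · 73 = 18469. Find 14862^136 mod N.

9571

Mod 11: 14862 ≡ 1; by Fermat, exponent reduces to 136 mod 10 = 6; 1^6 ≡ 1 (mod 11).
Mod 23: 14862 ≡ 4; by Fermat, exponent reduces to 136 mod 22 = 4; 4^4 ≡ 3 (mod 23).
Mod 73: 14862 ≡ 43; by Fermat, exponent reduces to 136 mod 72 = 64; 43^64 ≡ 8 (mod 73).
Combine by CRT: x ≡ 1 (mod 11), x ≡ 3 (mod 23), x ≡ 8 (mod 73) ⇒ x ≡ 9571 (mod 18469).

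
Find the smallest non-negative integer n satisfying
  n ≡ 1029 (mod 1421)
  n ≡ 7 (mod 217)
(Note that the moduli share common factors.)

9555

gcd(1421, 217) = 7 and 7 | (7 − 1029), so the pair is consistent; merging gives n ≡ 9555 (mod 44051), where 44051 = lcm(1421, 217).
The solution is unique modulo lcm(1421, 217) = 44051.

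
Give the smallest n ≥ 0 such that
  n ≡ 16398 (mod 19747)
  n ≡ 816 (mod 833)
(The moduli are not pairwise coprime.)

gcd(19747, 833) = 49 and 49 | (816 − 16398), so the pair is consistent; merging gives n ≡ 332350 (mod 335699), where 335699 = lcm(19747, 833).
The solution is unique modulo lcm(19747, 833) = 335699.

332350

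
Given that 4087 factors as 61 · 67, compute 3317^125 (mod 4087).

3344

Mod 61: 3317 ≡ 23; by Fermat, exponent reduces to 125 mod 60 = 5; 23^5 ≡ 50 (mod 61).
Mod 67: 3317 ≡ 34; by Fermat, exponent reduces to 125 mod 66 = 59; 34^59 ≡ 61 (mod 67).
Combine by CRT: x ≡ 50 (mod 61), x ≡ 61 (mod 67) ⇒ x ≡ 3344 (mod 4087).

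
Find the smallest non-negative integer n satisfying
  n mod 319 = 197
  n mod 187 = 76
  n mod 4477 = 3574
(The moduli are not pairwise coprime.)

gcd(319, 187) = 11 and 11 | (76 − 197), so the pair is consistent; merging gives n ≡ 3068 (mod 5423), where 5423 = lcm(319, 187).
gcd(5423, 4477) = 11 and 11 | (3574 − 3068), so the pair is consistent; merging gives n ≡ 57298 (mod 2207161), where 2207161 = lcm(5423, 4477).
The solution is unique modulo lcm(319, 187, 4477) = 2207161.

57298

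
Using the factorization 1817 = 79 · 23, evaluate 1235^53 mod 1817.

Mod 79: 1235 ≡ 50; 50^53 ≡ 44 (mod 79).
Mod 23: 1235 ≡ 16; by Fermat, exponent reduces to 53 mod 22 = 9; 16^9 ≡ 8 (mod 23).
Combine by CRT: x ≡ 44 (mod 79), x ≡ 8 (mod 23) ⇒ x ≡ 123 (mod 1817).

123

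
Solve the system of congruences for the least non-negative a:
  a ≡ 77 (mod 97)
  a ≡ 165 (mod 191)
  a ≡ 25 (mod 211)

3427087

The moduli are pairwise coprime; N = 97·191·211 = 3909197.
N/97 = 40301; 40301 ≡ 46 (mod 97); 46·19 ≡ 1, so inverse 19.
N/191 = 20467; 20467 ≡ 30 (mod 191); 30·121 ≡ 1, so inverse 121.
N/211 = 18527; 18527 ≡ 170 (mod 211); 170·36 ≡ 1, so inverse 36.
a ≡ 77·40301·19 + 165·20467·121 + 25·18527·36 = 484258318.
484258318 mod 3909197 = 3427087.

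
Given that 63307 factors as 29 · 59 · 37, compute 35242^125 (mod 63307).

Mod 29: 35242 ≡ 7; by Fermat, exponent reduces to 125 mod 28 = 13; 7^13 ≡ 25 (mod 29).
Mod 59: 35242 ≡ 19; by Fermat, exponent reduces to 125 mod 58 = 9; 19^9 ≡ 12 (mod 59).
Mod 37: 35242 ≡ 18; by Fermat, exponent reduces to 125 mod 36 = 17; 18^17 ≡ 2 (mod 37).
Combine by CRT: x ≡ 25 (mod 29), x ≡ 12 (mod 59), x ≡ 2 (mod 37) ⇒ x ≡ 779 (mod 63307).

779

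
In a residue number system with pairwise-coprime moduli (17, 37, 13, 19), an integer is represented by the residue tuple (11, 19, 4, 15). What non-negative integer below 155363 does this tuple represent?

The moduli are pairwise coprime; N = 17·37·13·19 = 155363.
N/17 = 9139; 9139 ≡ 10 (mod 17); 10·12 ≡ 1, so inverse 12.
N/37 = 4199; 4199 ≡ 18 (mod 37); 18·35 ≡ 1, so inverse 35.
N/13 = 11951; 11951 ≡ 4 (mod 13); 4·10 ≡ 1, so inverse 10.
N/19 = 8177; 8177 ≡ 7 (mod 19); 7·11 ≡ 1, so inverse 11.
x ≡ 11·9139·12 + 19·4199·35 + 4·11951·10 + 15·8177·11 = 5825928.
5825928 mod 155363 = 77497.

77497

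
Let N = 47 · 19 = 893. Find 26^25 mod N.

311

Mod 47: 26 ≡ 26; 26^25 ≡ 29 (mod 47).
Mod 19: 26 ≡ 7; by Fermat, exponent reduces to 25 mod 18 = 7; 7^7 ≡ 7 (mod 19).
Combine by CRT: x ≡ 29 (mod 47), x ≡ 7 (mod 19) ⇒ x ≡ 311 (mod 893).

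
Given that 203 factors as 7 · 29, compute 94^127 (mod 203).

94

Mod 7: 94 ≡ 3; by Fermat, exponent reduces to 127 mod 6 = 1; 3^1 ≡ 3 (mod 7).
Mod 29: 94 ≡ 7; by Fermat, exponent reduces to 127 mod 28 = 15; 7^15 ≡ 7 (mod 29).
Combine by CRT: x ≡ 3 (mod 7), x ≡ 7 (mod 29) ⇒ x ≡ 94 (mod 203).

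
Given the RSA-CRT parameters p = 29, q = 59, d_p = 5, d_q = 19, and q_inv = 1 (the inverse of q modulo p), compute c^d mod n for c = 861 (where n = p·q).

m₁ = c^(d_p) mod p: c ≡ 20 (mod 29), and 20^5 mod 29 = 24.
m₂ = c^(d_q) mod q: c ≡ 35 (mod 59), and 35^19 mod 59 = 3.
h = q_inv·(m₁ − m₂) mod p = 1·(24 − 3) mod 29 = 21.
m = m₂ + h·q = 3 + 21·59 = 1242.

1242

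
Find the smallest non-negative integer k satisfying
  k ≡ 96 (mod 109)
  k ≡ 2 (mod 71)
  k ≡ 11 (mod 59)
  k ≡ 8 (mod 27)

The moduli are pairwise coprime; N = 109·71·59·27 = 12328227.
N/109 = 113103; 113103 ≡ 70 (mod 109); 70·95 ≡ 1, so inverse 95.
N/71 = 173637; 173637 ≡ 42 (mod 71); 42·22 ≡ 1, so inverse 22.
N/59 = 208953; 208953 ≡ 34 (mod 59); 34·33 ≡ 1, so inverse 33.
N/27 = 456601; 456601 ≡ 4 (mod 27); 4·7 ≡ 1, so inverse 7.
k ≡ 96·113103·95 + 2·173637·22 + 11·208953·33 + 8·456601·7 = 1140558983.
1140558983 mod 12328227 = 6362099.

6362099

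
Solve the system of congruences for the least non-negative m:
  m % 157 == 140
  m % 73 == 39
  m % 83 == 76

932249

The moduli are pairwise coprime; N = 157·73·83 = 951263.
N/157 = 6059; 6059 ≡ 93 (mod 157); 93·130 ≡ 1, so inverse 130.
N/73 = 13031; 13031 ≡ 37 (mod 73); 37·2 ≡ 1, so inverse 2.
N/83 = 11461; 11461 ≡ 7 (mod 83); 7·12 ≡ 1, so inverse 12.
m ≡ 140·6059·130 + 39·13031·2 + 76·11461·12 = 121742650.
121742650 mod 951263 = 932249.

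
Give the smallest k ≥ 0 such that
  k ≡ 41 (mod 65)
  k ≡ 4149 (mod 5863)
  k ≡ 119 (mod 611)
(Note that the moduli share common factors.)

1376091

Combine the congruences pairwise.
gcd(65, 5863) = 13 and 13 | (4149 − 41), so the pair is consistent; merging gives k ≡ 27601 (mod 29315), where 29315 = lcm(65, 5863).
gcd(29315, 611) = 13 and 13 | (119 − 27601), so the pair is consistent; merging gives k ≡ 1376091 (mod 1377805), where 1377805 = lcm(29315, 611).
The solution is unique modulo lcm(65, 5863, 611) = 1377805.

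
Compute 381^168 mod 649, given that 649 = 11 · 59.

Mod 11: 381 ≡ 7; by Fermat, exponent reduces to 168 mod 10 = 8; 7^8 ≡ 9 (mod 11).
Mod 59: 381 ≡ 27; by Fermat, exponent reduces to 168 mod 58 = 52; 27^52 ≡ 29 (mod 59).
Combine by CRT: x ≡ 9 (mod 11), x ≡ 29 (mod 59) ⇒ x ≡ 383 (mod 649).

383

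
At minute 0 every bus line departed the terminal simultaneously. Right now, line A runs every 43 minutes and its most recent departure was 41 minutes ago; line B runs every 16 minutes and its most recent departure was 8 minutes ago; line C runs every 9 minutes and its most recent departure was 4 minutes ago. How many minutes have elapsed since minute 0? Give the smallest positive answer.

From t ≡ 41 (mod 43) write t = 41 + 43s. Substituting into t ≡ 8 (mod 16) gives 43s ≡ 15 (mod 16), and since 11⁻¹ ≡ 3 (mod 16), s ≡ 13. Hence t ≡ 41 + 43·13 = 600 (mod 688).
From t ≡ 600 (mod 688) write t = 600 + 688s. Substituting into t ≡ 4 (mod 9) gives 688s ≡ 7 (mod 9), and since 4⁻¹ ≡ 7 (mod 9), s ≡ 4. Hence t ≡ 600 + 688·4 = 3352 (mod 6192).

3352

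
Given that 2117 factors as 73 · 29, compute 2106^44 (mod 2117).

1677

Mod 73: 2106 ≡ 62; 62^44 ≡ 71 (mod 73).
Mod 29: 2106 ≡ 18; by Fermat, exponent reduces to 44 mod 28 = 16; 18^16 ≡ 24 (mod 29).
Combine by CRT: x ≡ 71 (mod 73), x ≡ 24 (mod 29) ⇒ x ≡ 1677 (mod 2117).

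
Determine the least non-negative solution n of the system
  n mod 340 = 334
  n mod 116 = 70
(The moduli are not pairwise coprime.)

Combine the congruences pairwise.
gcd(340, 116) = 4 and 4 | (70 − 334), so the pair is consistent; merging gives n ≡ 1694 (mod 9860), where 9860 = lcm(340, 116).
The solution is unique modulo lcm(340, 116) = 9860.

1694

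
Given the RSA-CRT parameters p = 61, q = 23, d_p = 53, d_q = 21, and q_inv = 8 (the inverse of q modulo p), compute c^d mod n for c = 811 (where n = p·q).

579

m₁ = c^(d_p) mod p: c ≡ 18 (mod 61), and 18^53 mod 61 = 30.
m₂ = c^(d_q) mod q: c ≡ 6 (mod 23), and 6^21 mod 23 = 4.
h = q_inv·(m₁ − m₂) mod p = 8·(30 − 4) mod 61 = 25.
m = m₂ + h·q = 4 + 25·23 = 579.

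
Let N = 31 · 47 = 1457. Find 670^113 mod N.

815

Mod 31: 670 ≡ 19; by Fermat, exponent reduces to 113 mod 30 = 23; 19^23 ≡ 9 (mod 31).
Mod 47: 670 ≡ 12; by Fermat, exponent reduces to 113 mod 46 = 21; 12^21 ≡ 16 (mod 47).
Combine by CRT: x ≡ 9 (mod 31), x ≡ 16 (mod 47) ⇒ x ≡ 815 (mod 1457).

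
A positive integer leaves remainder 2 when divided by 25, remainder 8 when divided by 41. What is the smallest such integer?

Combine the congruences pairwise.
From N ≡ 2 (mod 25) write N = 2 + 25t. Substituting into N ≡ 8 (mod 41) gives 25t ≡ 6 (mod 41), and since 25⁻¹ ≡ 23 (mod 41), t ≡ 15. Hence N ≡ 2 + 25·15 = 377 (mod 1025).

377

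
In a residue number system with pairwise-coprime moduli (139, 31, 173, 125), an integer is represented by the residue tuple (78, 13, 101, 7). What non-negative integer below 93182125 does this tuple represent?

The moduli are pairwise coprime; N = 139·31·173·125 = 93182125.
N/139 = 670375; 670375 ≡ 117 (mod 139); 117·120 ≡ 1, so inverse 120.
N/31 = 3005875; 3005875 ≡ 22 (mod 31); 22·24 ≡ 1, so inverse 24.
N/173 = 538625; 538625 ≡ 76 (mod 173); 76·107 ≡ 1, so inverse 107.
N/125 = 745457; 745457 ≡ 82 (mod 125); 82·93 ≡ 1, so inverse 93.
x ≡ 78·670375·120 + 13·3005875·24 + 101·538625·107 + 7·745457·93 = 13518755882.
13518755882 mod 93182125 = 7347757.

7347757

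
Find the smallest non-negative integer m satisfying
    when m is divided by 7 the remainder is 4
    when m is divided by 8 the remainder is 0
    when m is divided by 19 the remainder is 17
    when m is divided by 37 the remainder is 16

18960

The moduli are pairwise coprime; N = 7·8·19·37 = 39368.
N/7 = 5624; 5624 ≡ 3 (mod 7); 3·5 ≡ 1, so inverse 5.
N/8 = 4921; 4921 ≡ 1 (mod 8), inverse 1.
N/19 = 2072; 2072 ≡ 1 (mod 19), inverse 1.
N/37 = 1064; 1064 ≡ 28 (mod 37); 28·4 ≡ 1, so inverse 4.
m ≡ 4·5624·5 + 0·4921·1 + 17·2072·1 + 16·1064·4 = 215800.
215800 mod 39368 = 18960.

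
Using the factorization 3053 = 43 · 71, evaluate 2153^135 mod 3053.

2311

Mod 43: 2153 ≡ 3; by Fermat, exponent reduces to 135 mod 42 = 9; 3^9 ≡ 32 (mod 43).
Mod 71: 2153 ≡ 23; by Fermat, exponent reduces to 135 mod 70 = 65; 23^65 ≡ 39 (mod 71).
Combine by CRT: x ≡ 32 (mod 43), x ≡ 39 (mod 71) ⇒ x ≡ 2311 (mod 3053).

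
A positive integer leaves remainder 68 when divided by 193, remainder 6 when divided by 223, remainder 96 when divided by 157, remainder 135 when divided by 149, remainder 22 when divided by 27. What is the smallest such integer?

The moduli are pairwise coprime; N = 193·223·157·149·27 = 27183905829.
N/193 = 140849253; 140849253 ≡ 169 (mod 193); 169·8 ≡ 1, so inverse 8.
N/223 = 121900923; 121900923 ≡ 203 (mod 223); 203·78 ≡ 1, so inverse 78.
N/157 = 173145897; 173145897 ≡ 17 (mod 157); 17·37 ≡ 1, so inverse 37.
N/149 = 182442321; 182442321 ≡ 16 (mod 149); 16·28 ≡ 1, so inverse 28.
N/27 = 1006811327; 1006811327 ≡ 11 (mod 27); 11·5 ≡ 1, so inverse 5.
m ≡ 68·140849253·8 + 6·121900923·78 + 96·173145897·37 + 135·182442321·28 + 22·1006811327·5 = 1549067071090.
1549067071090 mod 27183905829 = 26768344666.

26768344666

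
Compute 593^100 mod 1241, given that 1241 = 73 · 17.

Mod 73: 593 ≡ 9; by Fermat, exponent reduces to 100 mod 72 = 28; 9^28 ≡ 64 (mod 73).
Mod 17: 593 ≡ 15; by Fermat, exponent reduces to 100 mod 16 = 4; 15^4 ≡ 16 (mod 17).
Combine by CRT: x ≡ 64 (mod 73), x ≡ 16 (mod 17) ⇒ x ≡ 356 (mod 1241).

356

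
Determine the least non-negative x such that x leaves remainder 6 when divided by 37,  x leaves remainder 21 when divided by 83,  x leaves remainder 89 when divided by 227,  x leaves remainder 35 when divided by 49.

From x ≡ 6 (mod 37) write x = 6 + 37t. Substituting into x ≡ 21 (mod 83) gives 37t ≡ 15 (mod 83), and since 37⁻¹ ≡ 9 (mod 83), t ≡ 52. Hence x ≡ 6 + 37·52 = 1930 (mod 3071).
From x ≡ 1930 (mod 3071) write x = 1930 + 3071t. Substituting into x ≡ 89 (mod 227) gives 3071t ≡ 202 (mod 227), and since 120⁻¹ ≡ 70 (mod 227), t ≡ 66. Hence x ≡ 1930 + 3071·66 = 204616 (mod 697117).
From x ≡ 204616 (mod 697117) write x = 204616 + 697117t. Substituting into x ≡ 35 (mod 49) gives 697117t ≡ 43 (mod 49), and since 43⁻¹ ≡ 8 (mod 49), t ≡ 1. Hence x ≡ 204616 + 697117·1 = 901733 (mod 34158733).

901733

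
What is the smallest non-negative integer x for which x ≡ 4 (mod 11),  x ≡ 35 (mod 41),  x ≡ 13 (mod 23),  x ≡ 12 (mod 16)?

98476

The moduli are pairwise coprime; N = 11·41·23·16 = 165968.
N/11 = 15088; 15088 ≡ 7 (mod 11); 7·8 ≡ 1, so inverse 8.
N/41 = 4048; 4048 ≡ 30 (mod 41); 30·26 ≡ 1, so inverse 26.
N/23 = 7216; 7216 ≡ 17 (mod 23); 17·19 ≡ 1, so inverse 19.
N/16 = 10373; 10373 ≡ 5 (mod 16); 5·13 ≡ 1, so inverse 13.
x ≡ 4·15088·8 + 35·4048·26 + 13·7216·19 + 12·10373·13 = 7567036.
7567036 mod 165968 = 98476.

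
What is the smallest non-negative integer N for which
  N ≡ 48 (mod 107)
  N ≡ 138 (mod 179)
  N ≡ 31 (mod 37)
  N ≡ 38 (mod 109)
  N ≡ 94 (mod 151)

The moduli are pairwise coprime; M = 107·179·37·109·151 = 11663851399.
M/107 = 109007957; 109007957 ≡ 102 (mod 107); 102·64 ≡ 1, so inverse 64.
M/179 = 65161181; 65161181 ≡ 169 (mod 179); 169·161 ≡ 1, so inverse 161.
M/37 = 315239227; 315239227 ≡ 4 (mod 37); 4·28 ≡ 1, so inverse 28.
M/109 = 107007811; 107007811 ≡ 4 (mod 109); 4·82 ≡ 1, so inverse 82.
M/151 = 77244049; 77244049 ≡ 150 (mod 151); 150·150 ≡ 1, so inverse 150.
N ≡ 48·109007957·64 + 138·65161181·161 + 31·315239227·28 + 38·107007811·82 + 94·77244049·150 = 3478828642374.
3478828642374 mod 11663851399 = 3000925472.

3000925472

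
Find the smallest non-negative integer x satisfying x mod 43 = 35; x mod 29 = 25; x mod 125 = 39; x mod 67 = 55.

From x ≡ 35 (mod 43) write x = 35 + 43t. Substituting into x ≡ 25 (mod 29) gives 43t ≡ 19 (mod 29), and since 14⁻¹ ≡ 27 (mod 29), t ≡ 20. Hence x ≡ 35 + 43·20 = 895 (mod 1247).
From x ≡ 895 (mod 1247) write x = 895 + 1247t. Substituting into x ≡ 39 (mod 125) gives 1247t ≡ 19 (mod 125), and since 122⁻¹ ≡ 83 (mod 125), t ≡ 77. Hence x ≡ 895 + 1247·77 = 96914 (mod 155875).
From x ≡ 96914 (mod 155875) write x = 96914 + 155875t. Substituting into x ≡ 55 (mod 67) gives 155875t ≡ 23 (mod 67), and since 33⁻¹ ≡ 65 (mod 67), t ≡ 21. Hence x ≡ 96914 + 155875·21 = 3370289 (mod 10443625).

3370289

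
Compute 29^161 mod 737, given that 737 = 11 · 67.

Mod 11: 29 ≡ 7; by Fermat, exponent reduces to 161 mod 10 = 1; 7^1 ≡ 7 (mod 11).
Mod 67: 29 ≡ 29; by Fermat, exponent reduces to 161 mod 66 = 29; 29^29 ≡ 37 (mod 67).
Combine by CRT: x ≡ 7 (mod 11), x ≡ 37 (mod 67) ⇒ x ≡ 238 (mod 737).

238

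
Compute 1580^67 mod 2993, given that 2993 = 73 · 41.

Mod 73: 1580 ≡ 47; 47^67 ≡ 33 (mod 73).
Mod 41: 1580 ≡ 22; by Fermat, exponent reduces to 67 mod 40 = 27; 22^27 ≡ 30 (mod 41).
Combine by CRT: x ≡ 33 (mod 73), x ≡ 30 (mod 41) ⇒ x ≡ 1055 (mod 2993).

1055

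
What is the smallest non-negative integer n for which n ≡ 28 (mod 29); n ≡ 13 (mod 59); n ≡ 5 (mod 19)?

Combine the congruences pairwise.
From n ≡ 28 (mod 29) write n = 28 + 29t. Substituting into n ≡ 13 (mod 59) gives 29t ≡ 44 (mod 59), and since 29⁻¹ ≡ 57 (mod 59), t ≡ 30. Hence n ≡ 28 + 29·30 = 898 (mod 1711).
From n ≡ 898 (mod 1711) write n = 898 + 1711t. Substituting into n ≡ 5 (mod 19) gives 1711t ≡ 0 (mod 19), and since 1⁻¹ ≡ 1 (mod 19), t ≡ 0. Hence n ≡ 898 + 1711·0 = 898 (mod 32509).

898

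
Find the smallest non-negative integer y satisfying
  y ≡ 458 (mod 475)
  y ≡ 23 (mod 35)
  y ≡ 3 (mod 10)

933

Combine the congruences pairwise.
gcd(475, 35) = 5 and 5 | (23 − 458), so the pair is consistent; merging gives y ≡ 933 (mod 3325), where 3325 = lcm(475, 35).
gcd(3325, 10) = 5 and 5 | (3 − 933), so the pair is consistent; merging gives y ≡ 933 (mod 6650), where 6650 = lcm(3325, 10).
The solution is unique modulo lcm(475, 35, 10) = 6650.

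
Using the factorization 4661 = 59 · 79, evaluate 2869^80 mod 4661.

Mod 59: 2869 ≡ 37; by Fermat, exponent reduces to 80 mod 58 = 22; 37^22 ≡ 3 (mod 59).
Mod 79: 2869 ≡ 25; by Fermat, exponent reduces to 80 mod 78 = 2; 25^2 ≡ 72 (mod 79).
Combine by CRT: x ≡ 3 (mod 59), x ≡ 72 (mod 79) ⇒ x ≡ 2363 (mod 4661).

2363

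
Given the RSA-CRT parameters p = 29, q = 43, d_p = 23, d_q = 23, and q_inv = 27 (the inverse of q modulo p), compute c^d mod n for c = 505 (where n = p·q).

m₁ = c^(d_p) mod p: c ≡ 12 (mod 29), and 12^23 mod 29 = 17.
m₂ = c^(d_q) mod q: c ≡ 32 (mod 43), and 32^23 mod 43 = 8.
h = q_inv·(m₁ − m₂) mod p = 27·(17 − 8) mod 29 = 11.
m = m₂ + h·q = 8 + 11·43 = 481.

481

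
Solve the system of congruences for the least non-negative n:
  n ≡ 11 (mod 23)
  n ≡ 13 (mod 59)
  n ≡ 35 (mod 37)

41549

The moduli are pairwise coprime; M = 23·59·37 = 50209.
M/23 = 2183; 2183 ≡ 21 (mod 23); 21·11 ≡ 1, so inverse 11.
M/59 = 851; 851 ≡ 25 (mod 59); 25·26 ≡ 1, so inverse 26.
M/37 = 1357; 1357 ≡ 25 (mod 37); 25·3 ≡ 1, so inverse 3.
n ≡ 11·2183·11 + 13·851·26 + 35·1357·3 = 694266.
694266 mod 50209 = 41549.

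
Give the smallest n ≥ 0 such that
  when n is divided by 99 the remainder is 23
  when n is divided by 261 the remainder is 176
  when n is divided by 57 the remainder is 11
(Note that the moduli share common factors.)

gcd(99, 261) = 9 and 9 | (176 − 23), so the pair is consistent; merging gives n ≡ 2003 (mod 2871), where 2871 = lcm(99, 261).
gcd(2871, 57) = 3 and 3 | (11 − 2003), so the pair is consistent; merging gives n ≡ 33584 (mod 54549), where 54549 = lcm(2871, 57).
The solution is unique modulo lcm(99, 261, 57) = 54549.

33584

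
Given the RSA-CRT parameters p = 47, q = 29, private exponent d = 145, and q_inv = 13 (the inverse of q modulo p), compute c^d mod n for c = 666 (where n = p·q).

d_p = d mod (p−1) = 145 mod 46 = 7; d_q = d mod (q−1) = 5.
m₁ = c^(d_p) mod p: c ≡ 8 (mod 47), and 8^7 mod 47 = 12.
m₂ = c^(d_q) mod q: c ≡ 28 (mod 29), and 28^5 mod 29 = 28.
h = q_inv·(m₁ − m₂) mod p = 13·(12 − 28) mod 47 = 27.
m = m₂ + h·q = 28 + 27·29 = 811.

811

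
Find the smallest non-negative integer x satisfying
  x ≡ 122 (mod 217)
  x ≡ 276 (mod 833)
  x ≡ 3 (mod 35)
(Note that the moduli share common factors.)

45258

Combine the congruences pairwise.
gcd(217, 833) = 7 and 7 | (276 − 122), so the pair is consistent; merging gives x ≡ 19435 (mod 25823), where 25823 = lcm(217, 833).
gcd(25823, 35) = 7 and 7 | (3 − 19435), so the pair is consistent; merging gives x ≡ 45258 (mod 129115), where 129115 = lcm(25823, 35).
The solution is unique modulo lcm(217, 833, 35) = 129115.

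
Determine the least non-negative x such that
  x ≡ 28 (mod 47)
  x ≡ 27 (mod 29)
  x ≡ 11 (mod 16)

18123

The moduli are pairwise coprime; N = 47·29·16 = 21808.
N/47 = 464; 464 ≡ 41 (mod 47); 41·39 ≡ 1, so inverse 39.
N/29 = 752; 752 ≡ 27 (mod 29); 27·14 ≡ 1, so inverse 14.
N/16 = 1363; 1363 ≡ 3 (mod 16); 3·11 ≡ 1, so inverse 11.
x ≡ 28·464·39 + 27·752·14 + 11·1363·11 = 955867.
955867 mod 21808 = 18123.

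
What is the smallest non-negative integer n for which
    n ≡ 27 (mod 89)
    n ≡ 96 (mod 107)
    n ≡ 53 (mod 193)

382193

The moduli are pairwise coprime; M = 89·107·193 = 1837939.
M/89 = 20651; 20651 ≡ 3 (mod 89); 3·30 ≡ 1, so inverse 30.
M/107 = 17177; 17177 ≡ 57 (mod 107); 57·92 ≡ 1, so inverse 92.
M/193 = 9523; 9523 ≡ 66 (mod 193); 66·155 ≡ 1, so inverse 155.
n ≡ 27·20651·30 + 96·17177·92 + 53·9523·155 = 246666019.
246666019 mod 1837939 = 382193.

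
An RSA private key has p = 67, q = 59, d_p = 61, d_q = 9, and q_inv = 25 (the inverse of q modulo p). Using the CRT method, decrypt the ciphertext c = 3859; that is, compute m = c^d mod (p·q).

m₁ = c^(d_p) mod p: c ≡ 40 (mod 67), and 40^61 mod 67 = 24.
m₂ = c^(d_q) mod q: c ≡ 24 (mod 59), and 24^9 mod 59 = 50.
h = q_inv·(m₁ − m₂) mod p = 25·(24 − 50) mod 67 = 20.
m = m₂ + h·q = 50 + 20·59 = 1230.

1230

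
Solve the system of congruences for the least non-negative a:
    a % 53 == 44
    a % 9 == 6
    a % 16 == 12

The moduli are pairwise coprime; N = 53·9·16 = 7632.
N/53 = 144; 144 ≡ 38 (mod 53); 38·7 ≡ 1, so inverse 7.
N/9 = 848; 848 ≡ 2 (mod 9); 2·5 ≡ 1, so inverse 5.
N/16 = 477; 477 ≡ 13 (mod 16); 13·5 ≡ 1, so inverse 5.
a ≡ 44·144·7 + 6·848·5 + 12·477·5 = 98412.
98412 mod 7632 = 6828.

6828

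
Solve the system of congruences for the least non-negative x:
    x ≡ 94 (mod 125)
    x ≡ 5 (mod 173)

Combine the congruences pairwise.
From x ≡ 94 (mod 125) write x = 94 + 125t. Substituting into x ≡ 5 (mod 173) gives 125t ≡ 84 (mod 173), and since 125⁻¹ ≡ 18 (mod 173), t ≡ 128. Hence x ≡ 94 + 125·128 = 16094 (mod 21625).

16094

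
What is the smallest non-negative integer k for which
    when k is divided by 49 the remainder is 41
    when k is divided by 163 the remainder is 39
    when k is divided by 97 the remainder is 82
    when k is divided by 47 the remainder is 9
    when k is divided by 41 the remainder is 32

287650866

From k ≡ 41 (mod 49) write k = 41 + 49t. Substituting into k ≡ 39 (mod 163) gives 49t ≡ 161 (mod 163), and since 49⁻¹ ≡ 10 (mod 163), t ≡ 143. Hence k ≡ 41 + 49·143 = 7048 (mod 7987).
From k ≡ 7048 (mod 7987) write k = 7048 + 7987t. Substituting into k ≡ 82 (mod 97) gives 7987t ≡ 18 (mod 97), and since 33⁻¹ ≡ 50 (mod 97), t ≡ 27. Hence k ≡ 7048 + 7987·27 = 222697 (mod 774739).
From k ≡ 222697 (mod 774739) write k = 222697 + 774739t. Substituting into k ≡ 9 (mod 47) gives 774739t ≡ 45 (mod 47), and since 38⁻¹ ≡ 26 (mod 47), t ≡ 42. Hence k ≡ 222697 + 774739·42 = 32761735 (mod 36412733).
From k ≡ 32761735 (mod 36412733) write k = 32761735 + 36412733t. Substituting into k ≡ 32 (mod 41) gives 36412733t ≡ 3 (mod 41), and since 18⁻¹ ≡ 16 (mod 41), t ≡ 7. Hence k ≡ 32761735 + 36412733·7 = 287650866 (mod 1492922053).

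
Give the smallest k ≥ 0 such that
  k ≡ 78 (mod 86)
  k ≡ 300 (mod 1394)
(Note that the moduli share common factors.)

3088

Combine the congruences pairwise.
gcd(86, 1394) = 2 and 2 | (300 − 78), so the pair is consistent; merging gives k ≡ 3088 (mod 59942), where 59942 = lcm(86, 1394).
The solution is unique modulo lcm(86, 1394) = 59942.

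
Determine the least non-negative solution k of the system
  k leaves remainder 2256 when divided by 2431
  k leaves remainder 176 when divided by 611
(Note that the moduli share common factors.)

Combine the congruences pairwise.
gcd(2431, 611) = 13 and 13 | (176 − 2256), so the pair is consistent; merging gives k ≡ 48445 (mod 114257), where 114257 = lcm(2431, 611).
The solution is unique modulo lcm(2431, 611) = 114257.

48445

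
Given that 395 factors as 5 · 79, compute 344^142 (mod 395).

81

Mod 5: 344 ≡ 4; by Fermat, exponent reduces to 142 mod 4 = 2; 4^2 ≡ 1 (mod 5).
Mod 79: 344 ≡ 28; by Fermat, exponent reduces to 142 mod 78 = 64; 28^64 ≡ 2 (mod 79).
Combine by CRT: x ≡ 1 (mod 5), x ≡ 2 (mod 79) ⇒ x ≡ 81 (mod 395).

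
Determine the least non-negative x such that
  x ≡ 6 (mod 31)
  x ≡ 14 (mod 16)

Combine the congruences pairwise.
From x ≡ 6 (mod 31) write x = 6 + 31t. Substituting into x ≡ 14 (mod 16) gives 31t ≡ 8 (mod 16), and since 15⁻¹ ≡ 15 (mod 16), t ≡ 8. Hence x ≡ 6 + 31·8 = 254 (mod 496).

254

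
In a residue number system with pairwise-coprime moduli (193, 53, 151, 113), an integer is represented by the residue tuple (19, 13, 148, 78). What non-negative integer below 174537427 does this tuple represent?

The moduli are pairwise coprime; N = 193·53·151·113 = 174537427.
N/193 = 904339; 904339 ≡ 134 (mod 193); 134·157 ≡ 1, so inverse 157.
N/53 = 3293159; 3293159 ≡ 4 (mod 53); 4·40 ≡ 1, so inverse 40.
N/151 = 1155877; 1155877 ≡ 123 (mod 151); 123·124 ≡ 1, so inverse 124.
N/113 = 1544579; 1544579 ≡ 95 (mod 113); 95·69 ≡ 1, so inverse 69.
x ≡ 19·904339·157 + 13·3293159·40 + 148·1155877·124 + 78·1544579·69 = 33935664799.
33935664799 mod 174537427 = 75403961.

75403961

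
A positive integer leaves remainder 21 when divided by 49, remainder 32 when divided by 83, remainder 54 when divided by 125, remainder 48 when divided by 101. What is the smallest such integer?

From n ≡ 21 (mod 49) write n = 21 + 49t. Substituting into n ≡ 32 (mod 83) gives 49t ≡ 11 (mod 83), and since 49⁻¹ ≡ 61 (mod 83), t ≡ 7. Hence n ≡ 21 + 49·7 = 364 (mod 4067).
From n ≡ 364 (mod 4067) write n = 364 + 4067t. Substituting into n ≡ 54 (mod 125) gives 4067t ≡ 65 (mod 125), and since 67⁻¹ ≡ 28 (mod 125), t ≡ 70. Hence n ≡ 364 + 4067·70 = 285054 (mod 508375).
From n ≡ 285054 (mod 508375) write n = 285054 + 508375t. Substituting into n ≡ 48 (mod 101) gives 508375t ≡ 16 (mod 101), and since 42⁻¹ ≡ 89 (mod 101), t ≡ 10. Hence n ≡ 285054 + 508375·10 = 5368804 (mod 51345875).

5368804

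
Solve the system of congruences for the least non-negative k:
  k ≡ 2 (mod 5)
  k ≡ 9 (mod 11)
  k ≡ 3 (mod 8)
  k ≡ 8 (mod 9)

2627

Combine the congruences pairwise.
From k ≡ 2 (mod 5) write k = 2 + 5t. Substituting into k ≡ 9 (mod 11) gives 5t ≡ 7 (mod 11), and since 5⁻¹ ≡ 9 (mod 11), t ≡ 8. Hence k ≡ 2 + 5·8 = 42 (mod 55).
From k ≡ 42 (mod 55) write k = 42 + 55t. Substituting into k ≡ 3 (mod 8) gives 55t ≡ 1 (mod 8), and since 7⁻¹ ≡ 7 (mod 8), t ≡ 7. Hence k ≡ 42 + 55·7 = 427 (mod 440).
From k ≡ 427 (mod 440) write k = 427 + 440t. Substituting into k ≡ 8 (mod 9) gives 440t ≡ 4 (mod 9), and since 8⁻¹ ≡ 8 (mod 9), t ≡ 5. Hence k ≡ 427 + 440·5 = 2627 (mod 3960).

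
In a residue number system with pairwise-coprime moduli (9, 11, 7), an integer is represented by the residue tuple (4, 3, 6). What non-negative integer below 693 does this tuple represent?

454

From x ≡ 4 (mod 9) write x = 4 + 9t. Substituting into x ≡ 3 (mod 11) gives 9t ≡ 10 (mod 11), and since 9⁻¹ ≡ 5 (mod 11), t ≡ 6. Hence x ≡ 4 + 9·6 = 58 (mod 99).
From x ≡ 58 (mod 99) write x = 58 + 99t. Substituting into x ≡ 6 (mod 7) gives 99t ≡ 4 (mod 7), and since 1⁻¹ ≡ 1 (mod 7), t ≡ 4. Hence x ≡ 58 + 99·4 = 454 (mod 693).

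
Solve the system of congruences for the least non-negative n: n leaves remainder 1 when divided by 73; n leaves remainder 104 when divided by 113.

From n ≡ 1 (mod 73) write n = 1 + 73t. Substituting into n ≡ 104 (mod 113) gives 73t ≡ 103 (mod 113), and since 73⁻¹ ≡ 48 (mod 113), t ≡ 85. Hence n ≡ 1 + 73·85 = 6206 (mod 8249).

6206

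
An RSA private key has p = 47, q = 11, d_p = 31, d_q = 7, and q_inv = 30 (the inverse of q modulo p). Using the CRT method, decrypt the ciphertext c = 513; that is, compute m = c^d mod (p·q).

358

m₁ = c^(d_p) mod p: c ≡ 43 (mod 47), and 43^31 mod 47 = 29.
m₂ = c^(d_q) mod q: c ≡ 7 (mod 11), and 7^7 mod 11 = 6.
h = q_inv·(m₁ − m₂) mod p = 30·(29 − 6) mod 47 = 32.
m = m₂ + h·q = 6 + 32·11 = 358.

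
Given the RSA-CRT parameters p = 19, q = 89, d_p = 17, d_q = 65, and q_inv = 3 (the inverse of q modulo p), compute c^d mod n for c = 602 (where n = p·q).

m₁ = c^(d_p) mod p: c ≡ 13 (mod 19), and 13^17 mod 19 = 3.
m₂ = c^(d_q) mod q: c ≡ 68 (mod 89), and 68^65 mod 89 = 17.
h = q_inv·(m₁ − m₂) mod p = 3·(3 − 17) mod 19 = 15.
m = m₂ + h·q = 17 + 15·89 = 1352.

1352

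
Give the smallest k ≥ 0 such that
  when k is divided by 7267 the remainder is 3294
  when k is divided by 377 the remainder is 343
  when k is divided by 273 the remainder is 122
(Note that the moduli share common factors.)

gcd(7267, 377) = 13 and 13 | (343 − 3294), so the pair is consistent; merging gives k ≡ 192236 (mod 210743), where 210743 = lcm(7267, 377).
gcd(210743, 273) = 13 and 13 | (122 − 192236), so the pair is consistent; merging gives k ≡ 3353381 (mod 4425603), where 4425603 = lcm(210743, 273).
The solution is unique modulo lcm(7267, 377, 273) = 4425603.

3353381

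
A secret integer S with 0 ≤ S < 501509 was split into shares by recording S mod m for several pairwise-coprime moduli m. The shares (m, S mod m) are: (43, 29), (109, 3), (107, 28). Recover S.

473717

Combine the congruences pairwise.
From S ≡ 29 (mod 43) write S = 29 + 43t. Substituting into S ≡ 3 (mod 109) gives 43t ≡ 83 (mod 109), and since 43⁻¹ ≡ 71 (mod 109), t ≡ 7. Hence S ≡ 29 + 43·7 = 330 (mod 4687).
From S ≡ 330 (mod 4687) write S = 330 + 4687t. Substituting into S ≡ 28 (mod 107) gives 4687t ≡ 19 (mod 107), and since 86⁻¹ ≡ 56 (mod 107), t ≡ 101. Hence S ≡ 330 + 4687·101 = 473717 (mod 501509).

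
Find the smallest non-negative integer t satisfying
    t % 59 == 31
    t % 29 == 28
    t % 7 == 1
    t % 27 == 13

The moduli are pairwise coprime; N = 59·29·7·27 = 323379.
N/59 = 5481; 5481 ≡ 53 (mod 59); 53·49 ≡ 1, so inverse 49.
N/29 = 11151; 11151 ≡ 15 (mod 29); 15·2 ≡ 1, so inverse 2.
N/7 = 46197; 46197 ≡ 4 (mod 7); 4·2 ≡ 1, so inverse 2.
N/27 = 11977; 11977 ≡ 16 (mod 27); 16·22 ≡ 1, so inverse 22.
t ≡ 31·5481·49 + 28·11151·2 + 1·46197·2 + 13·11977·22 = 12467911.
12467911 mod 323379 = 179509.

179509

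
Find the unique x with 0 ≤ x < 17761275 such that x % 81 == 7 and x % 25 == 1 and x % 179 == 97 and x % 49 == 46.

1553101

The moduli are pairwise coprime; N = 81·25·179·49 = 17761275.
N/81 = 219275; 219275 ≡ 8 (mod 81); 8·71 ≡ 1, so inverse 71.
N/25 = 710451; 710451 ≡ 1 (mod 25), inverse 1.
N/179 = 99225; 99225 ≡ 59 (mod 179); 59·88 ≡ 1, so inverse 88.
N/49 = 362475; 362475 ≡ 22 (mod 49); 22·29 ≡ 1, so inverse 29.
x ≡ 7·219275·71 + 1·710451·1 + 97·99225·88 + 46·362475·29 = 1440216376.
1440216376 mod 17761275 = 1553101.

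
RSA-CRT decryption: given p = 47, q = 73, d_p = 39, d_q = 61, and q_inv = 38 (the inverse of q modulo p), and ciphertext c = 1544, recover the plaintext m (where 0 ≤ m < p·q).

m₁ = c^(d_p) mod p: c ≡ 40 (mod 47), and 40^39 mod 47 = 26.
m₂ = c^(d_q) mod q: c ≡ 11 (mod 73), and 11^61 mod 73 = 58.
h = q_inv·(m₁ − m₂) mod p = 38·(26 − 58) mod 47 = 6.
m = m₂ + h·q = 58 + 6·73 = 496.

496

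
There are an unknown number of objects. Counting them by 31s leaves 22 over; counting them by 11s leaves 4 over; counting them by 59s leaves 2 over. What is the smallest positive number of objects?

From N ≡ 22 (mod 31) write N = 22 + 31t. Substituting into N ≡ 4 (mod 11) gives 31t ≡ 4 (mod 11), and since 9⁻¹ ≡ 5 (mod 11), t ≡ 9. Hence N ≡ 22 + 31·9 = 301 (mod 341).
From N ≡ 301 (mod 341) write N = 301 + 341t. Substituting into N ≡ 2 (mod 59) gives 341t ≡ 55 (mod 59), and since 46⁻¹ ≡ 9 (mod 59), t ≡ 23. Hence N ≡ 301 + 341·23 = 8144 (mod 20119).

8144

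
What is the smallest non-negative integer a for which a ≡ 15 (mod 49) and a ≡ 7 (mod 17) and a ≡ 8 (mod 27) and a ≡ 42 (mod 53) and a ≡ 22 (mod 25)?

The moduli are pairwise coprime; N = 49·17·27·53·25 = 29800575.
N/49 = 608175; 608175 ≡ 36 (mod 49); 36·15 ≡ 1, so inverse 15.
N/17 = 1752975; 1752975 ≡ 3 (mod 17); 3·6 ≡ 1, so inverse 6.
N/27 = 1103725; 1103725 ≡ 19 (mod 27); 19·10 ≡ 1, so inverse 10.
N/53 = 562275; 562275 ≡ 51 (mod 53); 51·26 ≡ 1, so inverse 26.
N/25 = 1192023; 1192023 ≡ 23 (mod 25); 23·12 ≡ 1, so inverse 12.
a ≡ 15·608175·15 + 7·1752975·6 + 8·1103725·10 + 42·562275·26 + 22·1192023·12 = 1227460697.
1227460697 mod 29800575 = 5637122.

5637122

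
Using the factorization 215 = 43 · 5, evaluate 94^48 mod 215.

Mod 43: 94 ≡ 8; by Fermat, exponent reduces to 48 mod 42 = 6; 8^6 ≡ 16 (mod 43).
Mod 5: 94 ≡ 4; since 4 | 48, by Fermat 4^48 ≡ 1 (mod 5).
Combine by CRT: x ≡ 16 (mod 43), x ≡ 1 (mod 5) ⇒ x ≡ 16 (mod 215).

16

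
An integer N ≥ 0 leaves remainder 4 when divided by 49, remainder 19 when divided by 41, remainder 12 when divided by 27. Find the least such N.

52581

The moduli are pairwise coprime; M = 49·41·27 = 54243.
M/49 = 1107; 1107 ≡ 29 (mod 49); 29·22 ≡ 1, so inverse 22.
M/41 = 1323; 1323 ≡ 11 (mod 41); 11·15 ≡ 1, so inverse 15.
M/27 = 2009; 2009 ≡ 11 (mod 27); 11·5 ≡ 1, so inverse 5.
N ≡ 4·1107·22 + 19·1323·15 + 12·2009·5 = 595011.
595011 mod 54243 = 52581.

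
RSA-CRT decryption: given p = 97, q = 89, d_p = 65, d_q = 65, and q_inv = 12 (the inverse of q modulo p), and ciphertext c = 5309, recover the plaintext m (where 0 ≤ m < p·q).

m₁ = c^(d_p) mod p: c ≡ 71 (mod 97), and 71^65 mod 97 = 60.
m₂ = c^(d_q) mod q: c ≡ 58 (mod 89), and 58^65 mod 89 = 19.
h = q_inv·(m₁ − m₂) mod p = 12·(60 − 19) mod 97 = 7.
m = m₂ + h·q = 19 + 7·89 = 642.

642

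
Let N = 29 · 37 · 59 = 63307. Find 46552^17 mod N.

Mod 29: 46552 ≡ 7; 7^17 ≡ 24 (mod 29).
Mod 37: 46552 ≡ 6; 6^17 ≡ 6 (mod 37).
Mod 59: 46552 ≡ 1; 1^17 ≡ 1 (mod 59).
Combine by CRT: x ≡ 24 (mod 29), x ≡ 6 (mod 37), x ≡ 1 (mod 59) ⇒ x ≡ 11624 (mod 63307).

11624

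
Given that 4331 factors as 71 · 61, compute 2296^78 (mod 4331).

Mod 71: 2296 ≡ 24; by Fermat, exponent reduces to 78 mod 70 = 8; 24^8 ≡ 49 (mod 71).
Mod 61: 2296 ≡ 39; by Fermat, exponent reduces to 78 mod 60 = 18; 39^18 ≡ 34 (mod 61).
Combine by CRT: x ≡ 49 (mod 71), x ≡ 34 (mod 61) ⇒ x ≡ 2108 (mod 4331).

2108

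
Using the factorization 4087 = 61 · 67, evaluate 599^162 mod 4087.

3171

Mod 61: 599 ≡ 50; by Fermat, exponent reduces to 162 mod 60 = 42; 50^42 ≡ 60 (mod 61).
Mod 67: 599 ≡ 63; by Fermat, exponent reduces to 162 mod 66 = 30; 63^30 ≡ 22 (mod 67).
Combine by CRT: x ≡ 60 (mod 61), x ≡ 22 (mod 67) ⇒ x ≡ 3171 (mod 4087).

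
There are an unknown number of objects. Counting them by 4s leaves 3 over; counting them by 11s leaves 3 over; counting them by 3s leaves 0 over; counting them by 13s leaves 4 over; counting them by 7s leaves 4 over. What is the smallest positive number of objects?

The moduli are pairwise coprime; M = 4·11·3·13·7 = 12012.
M/4 = 3003; 3003 ≡ 3 (mod 4); 3·3 ≡ 1, so inverse 3.
M/11 = 1092; 1092 ≡ 3 (mod 11); 3·4 ≡ 1, so inverse 4.
M/3 = 4004; 4004 ≡ 2 (mod 3); 2·2 ≡ 1, so inverse 2.
M/13 = 924; 924 ≡ 1 (mod 13), inverse 1.
M/7 = 1716; 1716 ≡ 1 (mod 7), inverse 1.
N ≡ 3·3003·3 + 3·1092·4 + 0·4004·2 + 4·924·1 + 4·1716·1 = 50691.
50691 mod 12012 = 2643.

2643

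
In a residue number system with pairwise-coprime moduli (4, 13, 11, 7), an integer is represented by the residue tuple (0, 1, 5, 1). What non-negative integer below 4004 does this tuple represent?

456

The moduli are pairwise coprime; N = 4·13·11·7 = 4004.
N/4 = 1001; 1001 ≡ 1 (mod 4), inverse 1.
N/13 = 308; 308 ≡ 9 (mod 13); 9·3 ≡ 1, so inverse 3.
N/11 = 364; 364 ≡ 1 (mod 11), inverse 1.
N/7 = 572; 572 ≡ 5 (mod 7); 5·3 ≡ 1, so inverse 3.
x ≡ 0·1001·1 + 1·308·3 + 5·364·1 + 1·572·3 = 4460.
4460 mod 4004 = 456.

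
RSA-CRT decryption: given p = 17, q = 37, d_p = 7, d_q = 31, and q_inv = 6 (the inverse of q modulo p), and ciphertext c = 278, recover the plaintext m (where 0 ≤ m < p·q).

m₁ = c^(d_p) mod p: c ≡ 6 (mod 17), and 6^7 mod 17 = 14.
m₂ = c^(d_q) mod q: c ≡ 19 (mod 37), and 19^31 mod 37 = 32.
h = q_inv·(m₁ − m₂) mod p = 6·(14 − 32) mod 17 = 11.
m = m₂ + h·q = 32 + 11·37 = 439.

439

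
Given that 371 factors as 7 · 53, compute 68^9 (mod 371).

Mod 7: 68 ≡ 5; by Fermat, exponent reduces to 9 mod 6 = 3; 5^3 ≡ 6 (mod 7).
Mod 53: 68 ≡ 15; 15^9 ≡ 16 (mod 53).
Combine by CRT: x ≡ 6 (mod 7), x ≡ 16 (mod 53) ⇒ x ≡ 69 (mod 371).

69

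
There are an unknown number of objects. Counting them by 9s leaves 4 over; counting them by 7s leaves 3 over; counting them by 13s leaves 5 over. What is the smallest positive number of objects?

From N ≡ 4 (mod 9) write N = 4 + 9t. Substituting into N ≡ 3 (mod 7) gives 9t ≡ 6 (mod 7), and since 2⁻¹ ≡ 4 (mod 7), t ≡ 3. Hence N ≡ 4 + 9·3 = 31 (mod 63).
From N ≡ 31 (mod 63) write N = 31 + 63t. Substituting into N ≡ 5 (mod 13) gives 63t ≡ 0 (mod 13), and since 11⁻¹ ≡ 6 (mod 13), t ≡ 0. Hence N ≡ 31 + 63·0 = 31 (mod 819).

31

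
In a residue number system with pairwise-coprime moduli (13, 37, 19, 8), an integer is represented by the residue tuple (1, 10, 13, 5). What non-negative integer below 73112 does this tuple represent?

The moduli are pairwise coprime; N = 13·37·19·8 = 73112.
N/13 = 5624; 5624 ≡ 8 (mod 13); 8·5 ≡ 1, so inverse 5.
N/37 = 1976; 1976 ≡ 15 (mod 37); 15·5 ≡ 1, so inverse 5.
N/19 = 3848; 3848 ≡ 10 (mod 19); 10·2 ≡ 1, so inverse 2.
N/8 = 9139; 9139 ≡ 3 (mod 8); 3·3 ≡ 1, so inverse 3.
x ≡ 1·5624·5 + 10·1976·5 + 13·3848·2 + 5·9139·3 = 364053.
364053 mod 73112 = 71605.

71605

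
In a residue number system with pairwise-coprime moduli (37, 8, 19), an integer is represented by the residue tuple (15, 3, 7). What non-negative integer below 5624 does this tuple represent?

The moduli are pairwise coprime; N = 37·8·19 = 5624.
N/37 = 152; 152 ≡ 4 (mod 37); 4·28 ≡ 1, so inverse 28.
N/8 = 703; 703 ≡ 7 (mod 8); 7·7 ≡ 1, so inverse 7.
N/19 = 296; 296 ≡ 11 (mod 19); 11·7 ≡ 1, so inverse 7.
x ≡ 15·152·28 + 3·703·7 + 7·296·7 = 93107.
93107 mod 5624 = 3123.

3123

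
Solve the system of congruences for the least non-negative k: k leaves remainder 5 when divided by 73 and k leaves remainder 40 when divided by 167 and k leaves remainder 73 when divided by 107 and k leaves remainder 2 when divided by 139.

From k ≡ 5 (mod 73) write k = 5 + 73t. Substituting into k ≡ 40 (mod 167) gives 73t ≡ 35 (mod 167), and since 73⁻¹ ≡ 151 (mod 167), t ≡ 108. Hence k ≡ 5 + 73·108 = 7889 (mod 12191).
From k ≡ 7889 (mod 12191) write k = 7889 + 12191t. Substituting into k ≡ 73 (mod 107) gives 12191t ≡ 102 (mod 107), and since 100⁻¹ ≡ 61 (mod 107), t ≡ 16. Hence k ≡ 7889 + 12191·16 = 202945 (mod 1304437).
From k ≡ 202945 (mod 1304437) write k = 202945 + 1304437t. Substituting into k ≡ 2 (mod 139) gives 1304437t ≡ 136 (mod 139), and since 61⁻¹ ≡ 98 (mod 139), t ≡ 123. Hence k ≡ 202945 + 1304437·123 = 160648696 (mod 181316743).

160648696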